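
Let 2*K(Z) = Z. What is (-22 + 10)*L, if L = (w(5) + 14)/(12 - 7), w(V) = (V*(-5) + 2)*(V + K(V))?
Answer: 1902/5 ≈ 380.40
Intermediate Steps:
K(Z) = Z/2
w(V) = 3*V*(2 - 5*V)/2 (w(V) = (V*(-5) + 2)*(V + V/2) = (-5*V + 2)*(3*V/2) = (2 - 5*V)*(3*V/2) = 3*V*(2 - 5*V)/2)
L = -317/10 (L = ((3/2)*5*(2 - 5*5) + 14)/(12 - 7) = ((3/2)*5*(2 - 25) + 14)/5 = ((3/2)*5*(-23) + 14)*(1/5) = (-345/2 + 14)*(1/5) = -317/2*1/5 = -317/10 ≈ -31.700)
(-22 + 10)*L = (-22 + 10)*(-317/10) = -12*(-317/10) = 1902/5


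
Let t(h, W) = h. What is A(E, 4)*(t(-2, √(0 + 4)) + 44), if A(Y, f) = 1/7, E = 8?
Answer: 6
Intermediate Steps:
A(Y, f) = ⅐
A(E, 4)*(t(-2, √(0 + 4)) + 44) = (-2 + 44)/7 = (⅐)*42 = 6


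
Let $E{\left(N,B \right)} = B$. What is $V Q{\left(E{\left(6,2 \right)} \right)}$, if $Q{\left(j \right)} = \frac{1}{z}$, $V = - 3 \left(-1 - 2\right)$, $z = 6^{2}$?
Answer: $\frac{1}{4} \approx 0.25$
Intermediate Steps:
$z = 36$
$V = 9$ ($V = - 3 \left(-1 - 2\right) = \left(-3\right) \left(-3\right) = 9$)
$Q{\left(j \right)} = \frac{1}{36}$
$V Q{\left(E{\left(6,2 \right)} \right)} = 9 \cdot \frac{1}{36} = \frac{1}{4}$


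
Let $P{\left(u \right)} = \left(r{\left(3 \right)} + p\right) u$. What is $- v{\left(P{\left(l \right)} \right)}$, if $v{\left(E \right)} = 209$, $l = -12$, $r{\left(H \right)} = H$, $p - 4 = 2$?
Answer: $-209$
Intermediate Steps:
$p = 6$ ($p = 4 + 2 = 6$)
$P{\left(u \right)} = 9 u$ ($P{\left(u \right)} = \left(3 + 6\right) u = 9 u$)
$- v{\left(P{\left(l \right)} \right)} = \left(-1\right) 209 = -209$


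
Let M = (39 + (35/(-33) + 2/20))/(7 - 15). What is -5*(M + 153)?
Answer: -391367/528 ≈ -741.23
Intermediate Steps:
M = -12553/2640 (M = (39 + (35*(-1/33) + 2*(1/20)))/(-8) = (39 + (-35/33 + ⅒))*(-⅛) = (39 - 317/330)*(-⅛) = (12553/330)*(-⅛) = -12553/2640 ≈ -4.7549)
-5*(M + 153) = -5*(-12553/2640 + 153) = -5*391367/2640 = -391367/528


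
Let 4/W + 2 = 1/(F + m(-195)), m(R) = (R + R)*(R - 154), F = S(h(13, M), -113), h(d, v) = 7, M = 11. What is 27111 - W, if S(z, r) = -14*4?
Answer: 7377637093/272107 ≈ 27113.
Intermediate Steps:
S(z, r) = -56
F = -56
m(R) = 2*R*(-154 + R) (m(R) = (2*R)*(-154 + R) = 2*R*(-154 + R))
W = -544216/272107 (W = 4/(-2 + 1/(-56 + 2*(-195)*(-154 - 195))) = 4/(-2 + 1/(-56 + 2*(-195)*(-349))) = 4/(-2 + 1/(-56 + 136110)) = 4/(-2 + 1/136054) = 4/(-272107/136054) = 4*(-136054/272107) = -544216/272107 ≈ -2.0000)
27111 - W = 27111 - 1*(-544216/272107) = 27111 + 544216/272107 = 7377637093/272107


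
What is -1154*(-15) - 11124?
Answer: 6186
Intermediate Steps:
-1154*(-15) - 11124 = 17310 - 11124 = 6186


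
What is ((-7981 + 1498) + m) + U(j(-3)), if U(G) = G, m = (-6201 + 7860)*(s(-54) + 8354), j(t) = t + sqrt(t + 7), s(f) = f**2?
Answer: 18690446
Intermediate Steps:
j(t) = t + sqrt(7 + t)
m = 18696930 (m = (-6201 + 7860)*((-54)**2 + 8354) = 1659*(2916 + 8354) = 1659*11270 = 18696930)
((-7981 + 1498) + m) + U(j(-3)) = ((-7981 + 1498) + 18696930) + (-3 + sqrt(7 - 3)) = (-6483 + 18696930) + (-3 + sqrt(4)) = 18690447 + (-3 + 2) = 18690447 - 1 = 18690446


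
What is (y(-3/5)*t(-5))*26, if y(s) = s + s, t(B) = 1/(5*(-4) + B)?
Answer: 156/125 ≈ 1.2480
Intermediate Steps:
t(B) = 1/(-20 + B)
y(s) = 2*s
(y(-3/5)*t(-5))*26 = ((2*(-3/5))/(-20 - 5))*26 = ((2*(-3*⅕))/(-25))*26 = ((2*(-⅗))*(-1/25))*26 = -6/5*(-1/25)*26 = (6/125)*26 = 156/125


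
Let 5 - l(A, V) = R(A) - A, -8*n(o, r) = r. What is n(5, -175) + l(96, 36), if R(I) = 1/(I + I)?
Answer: 23591/192 ≈ 122.87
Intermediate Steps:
n(o, r) = -r/8
R(I) = 1/(2*I)
l(A, V) = 5 + A - 1/(2*A) (l(A, V) = 5 - (1/(2*A) - A) = 5 + (A - 1/(2*A)) = 5 + A - 1/(2*A))
n(5, -175) + l(96, 36) = -1/8*(-175) + (5 + 96 - 1/2/96) = 175/8 + (5 + 96 - 1/2*1/96) = 175/8 + (5 + 96 - 1/192) = 175/8 + 19391/192 = 23591/192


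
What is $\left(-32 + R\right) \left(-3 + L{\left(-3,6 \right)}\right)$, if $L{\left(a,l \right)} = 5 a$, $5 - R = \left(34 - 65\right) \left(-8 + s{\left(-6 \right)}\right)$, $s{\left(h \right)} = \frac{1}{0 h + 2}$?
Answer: $4671$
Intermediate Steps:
$s{\left(h \right)} = \frac{1}{2}$ ($s{\left(h \right)} = \frac{1}{0 + 2} = \frac{1}{2}$)
$R = - \frac{455}{2}$ ($R = 5 - \left(34 - 65\right) \left(-8 + \frac{1}{2}\right) = 5 - \left(-31\right) \left(- \frac{15}{2}\right) = 5 - \frac{465}{2} = - \frac{455}{2} \approx -227.5$)
$\left(-32 + R\right) \left(-3 + L{\left(-3,6 \right)}\right) = \left(-32 - \frac{455}{2}\right) \left(-3 + 5 \left(-3\right)\right) = - \frac{519 \left(-3 - 15\right)}{2} = \left(- \frac{519}{2}\right) \left(-18\right) = 4671$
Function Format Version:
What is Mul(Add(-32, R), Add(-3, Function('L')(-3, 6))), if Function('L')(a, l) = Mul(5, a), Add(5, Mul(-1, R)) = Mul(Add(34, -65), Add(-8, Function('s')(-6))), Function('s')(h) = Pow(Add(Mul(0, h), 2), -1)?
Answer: 4671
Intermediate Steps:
Function('s')(h) = Rational(1, 2) (Function('s')(h) = Pow(Add(0, 2), -1) = Pow(2, -1) = Rational(1, 2))
R = Rational(-455, 2) (R = Add(5, Mul(-1, Mul(Add(34, -65), Add(-8, Rational(1, 2))))) = Add(5, Mul(-1, Mul(-31, Rational(-15, 2)))) = Add(5, Mul(-1, Rational(465, 2))) = Add(5, Rational(-465, 2)) = Rational(-455, 2) ≈ -227.50)
Mul(Add(-32, R), Add(-3, Function('L')(-3, 6))) = Mul(Add(-32, Rational(-455, 2)), Add(-3, Mul(5, -3))) = Mul(Rational(-519, 2), Add(-3, -15)) = Mul(Rational(-519, 2), -18) = 4671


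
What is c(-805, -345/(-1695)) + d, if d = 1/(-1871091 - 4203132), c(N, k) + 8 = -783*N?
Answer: 3828625276460/6074223 ≈ 6.3031e+5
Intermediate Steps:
c(N, k) = -8 - 783*N
d = -1/6074223 (d = 1/(-6074223) = -1/6074223 ≈ -1.6463e-7)
c(-805, -345/(-1695)) + d = (-8 - 783*(-805)) - 1/6074223 = (-8 + 630315) - 1/6074223 = 630307 - 1/6074223 = 3828625276460/6074223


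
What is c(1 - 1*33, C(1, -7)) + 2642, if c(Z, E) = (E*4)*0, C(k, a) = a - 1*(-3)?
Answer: 2642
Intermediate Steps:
C(k, a) = 3 + a (C(k, a) = a + 3 = 3 + a)
c(Z, E) = 0 (c(Z, E) = (4*E)*0 = 0)
c(1 - 1*33, C(1, -7)) + 2642 = 0 + 2642 = 2642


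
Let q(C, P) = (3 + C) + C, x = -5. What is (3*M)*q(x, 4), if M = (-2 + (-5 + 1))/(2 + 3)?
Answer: 126/5 ≈ 25.200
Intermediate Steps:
q(C, P) = 3 + 2*C
M = -6/5 (M = (-2 - 4)/5 = -6*⅕ = -6/5 ≈ -1.2000)
(3*M)*q(x, 4) = (3*(-6/5))*(3 + 2*(-5)) = -18*(3 - 10)/5 = -18/5*(-7) = 126/5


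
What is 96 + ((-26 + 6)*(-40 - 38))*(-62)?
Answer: -96624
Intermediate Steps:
96 + ((-26 + 6)*(-40 - 38))*(-62) = 96 - 20*(-78)*(-62) = 96 + 1560*(-62) = 96 - 96720 = -96624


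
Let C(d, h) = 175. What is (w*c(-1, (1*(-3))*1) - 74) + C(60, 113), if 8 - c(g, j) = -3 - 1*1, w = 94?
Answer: 1229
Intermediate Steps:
c(g, j) = 12 (c(g, j) = 8 - (-3 - 1*1) = 8 - (-3 - 1) = 8 - 1*(-4) = 8 + 4 = 12)
(w*c(-1, (1*(-3))*1) - 74) + C(60, 113) = (94*12 - 74) + 175 = (1128 - 74) + 175 = 1054 + 175 = 1229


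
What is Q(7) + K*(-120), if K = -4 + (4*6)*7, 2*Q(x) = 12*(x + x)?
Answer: -19596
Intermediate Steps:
Q(x) = 12*x (Q(x) = (12*(x + x))/2 = (12*(2*x))/2 = (24*x)/2 = 12*x)
K = 164 (K = -4 + 24*7 = -4 + 168 = 164)
Q(7) + K*(-120) = 12*7 + 164*(-120) = 84 - 19680 = -19596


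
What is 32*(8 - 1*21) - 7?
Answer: -423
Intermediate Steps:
32*(8 - 1*21) - 7 = 32*(8 - 21) - 7 = 32*(-13) - 7 = -416 - 7 = -423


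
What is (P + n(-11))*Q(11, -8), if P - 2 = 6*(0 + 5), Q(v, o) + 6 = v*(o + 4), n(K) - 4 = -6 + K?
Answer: -950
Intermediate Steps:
n(K) = -2 + K (n(K) = 4 + (-6 + K) = -2 + K)
Q(v, o) = -6 + v*(4 + o) (Q(v, o) = -6 + v*(o + 4) = -6 + v*(4 + o))
P = 32 (P = 2 + 6*(0 + 5) = 2 + 6*5 = 2 + 30 = 32)
(P + n(-11))*Q(11, -8) = (32 + (-2 - 11))*(-6 + 4*11 - 8*11) = (32 - 13)*(-6 + 44 - 88) = 19*(-50) = -950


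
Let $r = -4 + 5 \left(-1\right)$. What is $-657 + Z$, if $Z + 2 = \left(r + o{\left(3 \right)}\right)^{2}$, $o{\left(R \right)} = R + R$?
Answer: $-650$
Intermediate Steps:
$o{\left(R \right)} = 2 R$
$r = -9$ ($r = -4 - 5 = -9$)
$Z = 7$ ($Z = -2 + \left(-9 + 2 \cdot 3\right)^{2} = -2 + \left(-9 + 6\right)^{2} = -2 + \left(-3\right)^{2} = -2 + 9 = 7$)
$-657 + Z = -657 + 7 = -650$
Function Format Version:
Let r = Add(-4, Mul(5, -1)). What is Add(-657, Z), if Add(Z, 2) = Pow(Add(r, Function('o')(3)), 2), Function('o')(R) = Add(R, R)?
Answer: -650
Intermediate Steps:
Function('o')(R) = Mul(2, R)
r = -9 (r = Add(-4, -5) = -9)
Z = 7 (Z = Add(-2, Pow(Add(-9, Mul(2, 3)), 2)) = Add(-2, Pow(Add(-9, 6), 2)) = Add(-2, Pow(-3, 2)) = Add(-2, 9) = 7)
Add(-657, Z) = Add(-657, 7) = -650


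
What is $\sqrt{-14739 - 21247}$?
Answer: $i \sqrt{35986} \approx 189.7 i$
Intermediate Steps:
$\sqrt{-14739 - 21247} = \sqrt{-35986} = i \sqrt{35986}$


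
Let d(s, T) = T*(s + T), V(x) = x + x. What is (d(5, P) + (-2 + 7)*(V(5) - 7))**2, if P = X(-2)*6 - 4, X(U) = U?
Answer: 36481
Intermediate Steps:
V(x) = 2*x
P = -16 (P = -2*6 - 4 = -12 - 4 = -16)
d(s, T) = T*(T + s)
(d(5, P) + (-2 + 7)*(V(5) - 7))**2 = (-16*(-16 + 5) + (-2 + 7)*(2*5 - 7))**2 = (-16*(-11) + 5*(10 - 7))**2 = (176 + 5*3)**2 = (176 + 15)**2 = 191**2 = 36481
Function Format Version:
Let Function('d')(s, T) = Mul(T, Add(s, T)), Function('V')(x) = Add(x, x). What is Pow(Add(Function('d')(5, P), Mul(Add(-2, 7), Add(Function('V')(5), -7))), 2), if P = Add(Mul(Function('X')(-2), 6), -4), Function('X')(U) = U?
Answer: 36481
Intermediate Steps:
Function('V')(x) = Mul(2, x)
P = -16 (P = Add(Mul(-2, 6), -4) = Add(-12, -4) = -16)
Function('d')(s, T) = Mul(T, Add(T, s))
Pow(Add(Function('d')(5, P), Mul(Add(-2, 7), Add(Function('V')(5), -7))), 2) = Pow(Add(Mul(-16, Add(-16, 5)), Mul(Add(-2, 7), Add(Mul(2, 5), -7))), 2) = Pow(Add(Mul(-16, -11), Mul(5, Add(10, -7))), 2) = Pow(Add(176, Mul(5, 3)), 2) = Pow(Add(176, 15), 2) = Pow(191, 2) = 36481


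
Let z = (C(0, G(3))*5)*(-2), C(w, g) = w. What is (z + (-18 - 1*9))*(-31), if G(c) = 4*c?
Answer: 837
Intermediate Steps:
z = 0 (z = (0*5)*(-2) = 0*(-2) = 0)
(z + (-18 - 1*9))*(-31) = (0 + (-18 - 1*9))*(-31) = (0 + (-18 - 9))*(-31) = (0 - 27)*(-31) = -27*(-31) = 837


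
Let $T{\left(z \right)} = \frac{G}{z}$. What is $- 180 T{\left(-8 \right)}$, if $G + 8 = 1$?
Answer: $- \frac{315}{2} \approx -157.5$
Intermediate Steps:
$G = -7$ ($G = -8 + 1 = -7$)
$T{\left(z \right)} = - \frac{7}{z}$
$- 180 T{\left(-8 \right)} = - 180 \left(- \frac{7}{-8}\right) = - 180 \left(\left(-7\right) \left(- \frac{1}{8}\right)\right) = \left(-180\right) \frac{7}{8} = - \frac{315}{2}$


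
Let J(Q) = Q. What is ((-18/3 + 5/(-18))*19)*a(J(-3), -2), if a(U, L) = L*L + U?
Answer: -2147/18 ≈ -119.28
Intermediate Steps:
a(U, L) = U + L² (a(U, L) = L² + U = U + L²)
((-18/3 + 5/(-18))*19)*a(J(-3), -2) = ((-18/3 + 5/(-18))*19)*(-3 + (-2)²) = ((-18*⅓ + 5*(-1/18))*19)*(-3 + 4) = ((-6 - 5/18)*19)*1 = -113/18*19*1 = -2147/18*1 = -2147/18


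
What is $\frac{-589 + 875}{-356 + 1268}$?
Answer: $\frac{143}{456} \approx 0.3136$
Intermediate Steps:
$\frac{-589 + 875}{-356 + 1268} = \frac{1}{912} \cdot 286 = \frac{143}{456}$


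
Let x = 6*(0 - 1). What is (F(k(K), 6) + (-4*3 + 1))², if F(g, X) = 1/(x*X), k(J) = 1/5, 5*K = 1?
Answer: 157609/1296 ≈ 121.61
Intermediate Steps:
K = ⅕ (K = (⅕)*1 = ⅕ ≈ 0.20000)
k(J) = ⅕
x = -6 (x = 6*(-1) = -6)
F(g, X) = -1/(6*X) (F(g, X) = 1/(-6*X) = -1/(6*X))
(F(k(K), 6) + (-4*3 + 1))² = (-⅙/6 + (-4*3 + 1))² = (-⅙*⅙ + (-12 + 1))² = (-1/36 - 11)² = (-397/36)² = 157609/1296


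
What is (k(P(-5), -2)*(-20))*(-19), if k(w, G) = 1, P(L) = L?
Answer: 380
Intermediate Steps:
(k(P(-5), -2)*(-20))*(-19) = (1*(-20))*(-19) = -20*(-19) = 380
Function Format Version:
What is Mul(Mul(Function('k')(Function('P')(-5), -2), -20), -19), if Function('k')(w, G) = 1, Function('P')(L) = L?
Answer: 380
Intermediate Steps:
Mul(Mul(Function('k')(Function('P')(-5), -2), -20), -19) = Mul(Mul(1, -20), -19) = Mul(-20, -19) = 380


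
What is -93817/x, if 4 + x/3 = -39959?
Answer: 93817/119889 ≈ 0.78253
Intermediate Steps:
x = -119889 (x = -12 + 3*(-39959) = -12 - 119877 = -119889)
-93817/x = -93817/(-119889) = -93817*(-1/119889) = 93817/119889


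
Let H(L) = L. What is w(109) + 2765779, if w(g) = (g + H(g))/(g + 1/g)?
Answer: 16431504920/5941 ≈ 2.7658e+6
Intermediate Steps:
w(g) = 2*g/(g + 1/g) (w(g) = (g + g)/(g + 1/g) = (2*g)/(g + 1/g) = 2*g/(g + 1/g))
w(109) + 2765779 = 2*109²/(1 + 109²) + 2765779 = 2*11881/(1 + 11881) + 2765779 = 2*11881/11882 + 2765779 = 2*11881*(1/11882) + 2765779 = 11881/5941 + 2765779 = 16431504920/5941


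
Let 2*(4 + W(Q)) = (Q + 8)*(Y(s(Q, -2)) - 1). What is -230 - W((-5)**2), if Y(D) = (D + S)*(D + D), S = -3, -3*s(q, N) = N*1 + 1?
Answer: -1081/6 ≈ -180.17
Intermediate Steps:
s(q, N) = -1/3 - N/3 (s(q, N) = -(N*1 + 1)/3 = -(N + 1)/3 = -(1 + N)/3 = -1/3 - N/3)
Y(D) = 2*D*(-3 + D) (Y(D) = (D - 3)*(D + D) = (-3 + D)*(2*D) = 2*D*(-3 + D))
W(Q) = -136/9 - 25*Q/18 (W(Q) = -4 + ((Q + 8)*(2*(-1/3 - 1/3*(-2))*(-3 + (-1/3 - 1/3*(-2))) - 1))/2 = -4 + ((8 + Q)*(2*(-1/3 + 2/3)*(-3 + (-1/3 + 2/3)) - 1))/2 = -4 + ((8 + Q)*(2*(1/3)*(-3 + 1/3) - 1))/2 = -4 + ((8 + Q)*(2*(1/3)*(-8/3) - 1))/2 = -4 + ((8 + Q)*(-16/9 - 1))/2 = -4 + ((8 + Q)*(-25/9))/2 = -4 + (-200/9 - 25*Q/9)/2 = -4 + (-100/9 - 25*Q/18) = -136/9 - 25*Q/18)
-230 - W((-5)**2) = -230 - (-136/9 - 25/18*(-5)**2) = -230 - (-136/9 - 25/18*25) = -230 - (-136/9 - 625/18) = -230 - 1*(-299/6) = -230 + 299/6 = -1081/6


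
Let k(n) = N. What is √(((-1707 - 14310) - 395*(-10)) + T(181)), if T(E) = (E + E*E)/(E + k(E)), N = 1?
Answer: I*√11886 ≈ 109.02*I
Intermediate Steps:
k(n) = 1
T(E) = (E + E²)/(1 + E) (T(E) = (E + E*E)/(E + 1) = (E + E²)/(1 + E))
√(((-1707 - 14310) - 395*(-10)) + T(181)) = √(((-1707 - 14310) - 395*(-10)) + 181) = √((-16017 + 3950) + 181) = √(-12067 + 181) = √(-11886) = I*√11886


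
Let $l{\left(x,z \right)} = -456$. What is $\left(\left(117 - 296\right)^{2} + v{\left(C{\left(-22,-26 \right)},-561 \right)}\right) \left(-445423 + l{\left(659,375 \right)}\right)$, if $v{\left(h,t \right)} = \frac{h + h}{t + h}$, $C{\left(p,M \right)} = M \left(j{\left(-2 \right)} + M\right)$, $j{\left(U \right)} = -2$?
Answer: $- \frac{2386479509337}{167} \approx -1.429 \cdot 10^{10}$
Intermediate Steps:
$C{\left(p,M \right)} = M \left(-2 + M\right)$
$v{\left(h,t \right)} = \frac{2 h}{h + t}$
$\left(\left(117 - 296\right)^{2} + v{\left(C{\left(-22,-26 \right)},-561 \right)}\right) \left(-445423 + l{\left(659,375 \right)}\right) = \left(\left(117 - 296\right)^{2} + \frac{2 \left(- 26 \left(-2 - 26\right)\right)}{- 26 \left(-2 - 26\right) - 561}\right) \left(-445423 - 456\right) = \left(\left(-179\right)^{2} + \frac{2 \left(\left(-26\right) \left(-28\right)\right)}{\left(-26\right) \left(-28\right) - 561}\right) \left(-445879\right) = \left(32041 + 2 \cdot 728 \frac{1}{728 - 561}\right) \left(-445879\right) = \left(32041 + 2 \cdot 728 \cdot \frac{1}{167}\right) \left(-445879\right) = \left(32041 + \frac{1456}{167}\right) \left(-445879\right) = \frac{5352303}{167} \left(-445879\right) = - \frac{2386479509337}{167}$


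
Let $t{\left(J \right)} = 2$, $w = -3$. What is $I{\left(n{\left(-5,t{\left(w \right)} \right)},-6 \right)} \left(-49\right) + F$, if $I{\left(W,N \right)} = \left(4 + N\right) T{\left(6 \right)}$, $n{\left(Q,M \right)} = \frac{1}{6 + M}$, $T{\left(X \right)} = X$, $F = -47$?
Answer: $541$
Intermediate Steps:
$I{\left(W,N \right)} = 24 + 6 N$ ($I{\left(W,N \right)} = \left(4 + N\right) 6 = 24 + 6 N$)
$I{\left(n{\left(-5,t{\left(w \right)} \right)},-6 \right)} \left(-49\right) + F = \left(24 + 6 \left(-6\right)\right) \left(-49\right) - 47 = \left(24 - 36\right) \left(-49\right) - 47 = \left(-12\right) \left(-49\right) - 47 = 588 - 47 = 541$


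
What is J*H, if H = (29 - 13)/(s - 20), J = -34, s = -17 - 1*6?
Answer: 544/43 ≈ 12.651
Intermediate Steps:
s = -23 (s = -17 - 6 = -23)
H = -16/43 (H = (29 - 13)/(-23 - 20) = 16/(-43) = 16*(-1/43) = -16/43 ≈ -0.37209)
J*H = -34*(-16/43) = 544/43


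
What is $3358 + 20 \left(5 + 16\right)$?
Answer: $3778$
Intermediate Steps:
$3358 + 20 \left(5 + 16\right) = 3358 + 20 \cdot 21 = 3358 + 420 = 3778$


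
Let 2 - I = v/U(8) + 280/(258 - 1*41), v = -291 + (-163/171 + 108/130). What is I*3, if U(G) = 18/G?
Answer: 403443194/1033695 ≈ 390.29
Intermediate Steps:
v = -3235826/11115 (v = -291 + (-163*1/171 + 108*(1/130)) = -291 + (-163/171 + 54/65) = -291 - 1361/11115 = -3235826/11115 ≈ -291.12)
I = 403443194/3101085 (I = 2 - (-3235826/(11115*(18/8)) + 280/(258 - 1*41)) = 2 - (-3235826/(11115*(18*(1/8))) + 280/(258 - 41)) = 2 - (-3235826/(11115*9/4) + 280/217) = 2 - (-3235826/11115*4/9 + 280*(1/217)) = 2 - (-12943304/100035 + 40/31) = 2 - 1*(-397241024/3101085) = 2 + 397241024/3101085 = 403443194/3101085 ≈ 130.10)
I*3 = (403443194/3101085)*3 = 403443194/1033695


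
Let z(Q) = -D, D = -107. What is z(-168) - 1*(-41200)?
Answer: 41307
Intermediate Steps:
z(Q) = 107 (z(Q) = -1*(-107) = 107)
z(-168) - 1*(-41200) = 107 - 1*(-41200) = 107 + 41200 = 41307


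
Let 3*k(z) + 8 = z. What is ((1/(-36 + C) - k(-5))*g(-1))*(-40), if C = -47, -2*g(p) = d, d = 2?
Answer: 43040/249 ≈ 172.85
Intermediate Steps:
k(z) = -8/3 + z/3
g(p) = -1 (g(p) = -½*2 = -1)
((1/(-36 + C) - k(-5))*g(-1))*(-40) = ((1/(-36 - 47) - (-8/3 + (⅓)*(-5)))*(-1))*(-40) = ((1/(-83) - (-8/3 - 5/3))*(-1))*(-40) = ((-1/83 - 1*(-13/3))*(-1))*(-40) = ((-1/83 + 13/3)*(-1))*(-40) = ((1076/249)*(-1))*(-40) = -1076/249*(-40) = 43040/249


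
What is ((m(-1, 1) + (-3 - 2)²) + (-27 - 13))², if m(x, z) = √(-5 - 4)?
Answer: 216 - 90*I ≈ 216.0 - 90.0*I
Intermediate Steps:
m(x, z) = 3*I (m(x, z) = √(-9) = 3*I)
((m(-1, 1) + (-3 - 2)²) + (-27 - 13))² = ((3*I + (-3 - 2)²) + (-27 - 13))² = ((3*I + (-5)²) - 40)² = ((3*I + 25) - 40)² = ((25 + 3*I) - 40)² = (-15 + 3*I)²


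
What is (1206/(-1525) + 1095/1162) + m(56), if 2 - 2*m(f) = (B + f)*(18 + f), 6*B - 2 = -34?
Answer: -9959887541/5316150 ≈ -1873.5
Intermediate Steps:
B = -16/3 (B = 1/3 + (1/6)*(-34) = 1/3 - 17/3 = -16/3 ≈ -5.3333)
m(f) = 1 - (18 + f)*(-16/3 + f)/2 (m(f) = 1 - (-16/3 + f)*(18 + f)/2 = 1 - (18 + f)*(-16/3 + f)/2)
(1206/(-1525) + 1095/1162) + m(56) = (1206/(-1525) + 1095/1162) + (49 - 19/3*56 - 1/2*56**2) = (1206*(-1/1525) + 1095*(1/1162)) + (49 - 1064/3 - 1/2*3136) = (-1206/1525 + 1095/1162) + (49 - 1064/3 - 1568) = 268503/1772050 - 5621/3 = -9959887541/5316150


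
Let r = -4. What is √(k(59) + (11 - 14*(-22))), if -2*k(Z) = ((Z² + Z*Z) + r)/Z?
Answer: √905178/59 ≈ 16.126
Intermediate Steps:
k(Z) = -(-4 + 2*Z²)/(2*Z) (k(Z) = -((Z² + Z*Z) - 4)/(2*Z) = -((Z² + Z²) - 4)/(2*Z) = -(2*Z² - 4)/(2*Z) = -(-4 + 2*Z²)/(2*Z))
√(k(59) + (11 - 14*(-22))) = √((-1*59 + 2/59) + (11 - 14*(-22))) = √((-59 + 2*(1/59)) + (11 + 308)) = √((-59 + 2/59) + 319) = √(-3479/59 + 319) = √(15342/59) = √905178/59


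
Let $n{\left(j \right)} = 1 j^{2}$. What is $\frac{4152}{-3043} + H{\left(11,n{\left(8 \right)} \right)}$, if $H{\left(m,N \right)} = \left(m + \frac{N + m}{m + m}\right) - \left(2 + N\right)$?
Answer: $- \frac{3545149}{66946} \approx -52.955$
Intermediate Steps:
$n{\left(j \right)} = j^{2}$
$H{\left(m,N \right)} = -2 + m - N + \frac{N + m}{2 m}$ ($H{\left(m,N \right)} = \left(m + \frac{N + m}{2 m}\right) - \left(2 + N\right) = -2 + m - N + \frac{N + m}{2 m}$)
$\frac{4152}{-3043} + H{\left(11,n{\left(8 \right)} \right)} = \frac{4152}{-3043} + \left(- \frac{3}{2} + 11 - 8^{2} + \frac{8^{2}}{2 \cdot 11}\right) = 4152 \left(- \frac{1}{3043}\right) + \left(- \frac{3}{2} + 11 - 64 + \frac{1}{2} \cdot 64 \cdot \frac{1}{11}\right) = - \frac{4152}{3043} + \left(- \frac{3}{2} + 11 - 64 + \frac{32}{11}\right) = - \frac{4152}{3043} - \frac{1135}{22} = - \frac{3545149}{66946}$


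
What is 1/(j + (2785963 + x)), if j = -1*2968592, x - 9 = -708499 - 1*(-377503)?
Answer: -1/513616 ≈ -1.9470e-6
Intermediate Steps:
x = -330987 (x = 9 + (-708499 - 1*(-377503)) = 9 + (-708499 + 377503) = 9 - 330996 = -330987)
j = -2968592
1/(j + (2785963 + x)) = 1/(-2968592 + (2785963 - 330987)) = 1/(-2968592 + 2454976) = 1/(-513616) = -1/513616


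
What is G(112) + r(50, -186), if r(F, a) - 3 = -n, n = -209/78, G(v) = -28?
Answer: -1741/78 ≈ -22.321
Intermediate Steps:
n = -209/78 (n = -209*1/78 = -209/78 ≈ -2.6795)
r(F, a) = 443/78 (r(F, a) = 3 - 1*(-209/78) = 3 + 209/78 = 443/78)
G(112) + r(50, -186) = -28 + 443/78 = -1741/78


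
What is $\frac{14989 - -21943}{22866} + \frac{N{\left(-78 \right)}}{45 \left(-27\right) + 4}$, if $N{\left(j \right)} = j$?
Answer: $\frac{23254100}{13845363} \approx 1.6796$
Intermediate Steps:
$\frac{14989 - -21943}{22866} + \frac{N{\left(-78 \right)}}{45 \left(-27\right) + 4} = \frac{14989 - -21943}{22866} - \frac{78}{45 \left(-27\right) + 4} = \left(14989 + 21943\right) \frac{1}{22866} - \frac{78}{-1215 + 4} = 36932 \cdot \frac{1}{22866} - \frac{78}{-1211} = \frac{18466}{11433} - - \frac{78}{1211} = \frac{18466}{11433} + \frac{78}{1211} = \frac{23254100}{13845363}$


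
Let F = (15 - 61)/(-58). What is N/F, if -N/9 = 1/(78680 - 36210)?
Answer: -261/976810 ≈ -0.00026720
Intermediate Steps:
N = -9/42470 (N = -9/(78680 - 36210) = -9/42470 ≈ -0.00021191)
F = 23/29 (F = -46*(-1/58) = 23/29 ≈ 0.79310)
N/F = -9/(42470*23/29) = -9/42470*29/23 = -261/976810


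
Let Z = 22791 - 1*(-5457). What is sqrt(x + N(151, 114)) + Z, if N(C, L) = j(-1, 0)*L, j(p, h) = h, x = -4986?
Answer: 28248 + 3*I*sqrt(554) ≈ 28248.0 + 70.612*I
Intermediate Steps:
N(C, L) = 0 (N(C, L) = 0*L = 0)
Z = 28248 (Z = 22791 + 5457 = 28248)
sqrt(x + N(151, 114)) + Z = sqrt(-4986 + 0) + 28248 = sqrt(-4986) + 28248 = 3*I*sqrt(554) + 28248 = 28248 + 3*I*sqrt(554)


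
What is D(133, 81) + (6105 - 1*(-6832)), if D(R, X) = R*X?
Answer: 23710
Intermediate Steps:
D(133, 81) + (6105 - 1*(-6832)) = 133*81 + (6105 - 1*(-6832)) = 10773 + (6105 + 6832) = 10773 + 12937 = 23710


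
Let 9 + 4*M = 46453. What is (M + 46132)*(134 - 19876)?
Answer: -1139962306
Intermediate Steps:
M = 11611 (M = -9/4 + (¼)*46453 = -9/4 + 46453/4 = 11611)
(M + 46132)*(134 - 19876) = (11611 + 46132)*(134 - 19876) = 57743*(-19742) = -1139962306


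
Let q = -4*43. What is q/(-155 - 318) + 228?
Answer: 2512/11 ≈ 228.36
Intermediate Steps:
q = -172
q/(-155 - 318) + 228 = -172/(-155 - 318) + 228 = -172/(-473) + 228 = -172*(-1/473) + 228 = 4/11 + 228 = 2512/11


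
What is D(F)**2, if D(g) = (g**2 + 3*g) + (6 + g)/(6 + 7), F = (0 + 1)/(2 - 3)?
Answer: 441/169 ≈ 2.6095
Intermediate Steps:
F = -1 (F = 1/(-1) = 1*(-1) = -1)
D(g) = 6/13 + g**2 + 40*g/13 (D(g) = (g**2 + 3*g) + (6 + g)/13 = (g**2 + 3*g) + (6 + g)*(1/13) = (g**2 + 3*g) + (6/13 + g/13) = 6/13 + g**2 + 40*g/13)
D(F)**2 = (6/13 + (-1)**2 + (40/13)*(-1))**2 = (6/13 + 1 - 40/13)**2 = (-21/13)**2 = 441/169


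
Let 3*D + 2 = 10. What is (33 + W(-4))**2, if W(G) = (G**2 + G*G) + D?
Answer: 41209/9 ≈ 4578.8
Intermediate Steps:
D = 8/3 (D = -2/3 + (1/3)*10 = -2/3 + 10/3 = 8/3 ≈ 2.6667)
W(G) = 8/3 + 2*G**2 (W(G) = (G**2 + G*G) + 8/3 = (G**2 + G**2) + 8/3 = 2*G**2 + 8/3 = 8/3 + 2*G**2)
(33 + W(-4))**2 = (33 + (8/3 + 2*(-4)**2))**2 = (33 + (8/3 + 2*16))**2 = (33 + (8/3 + 32))**2 = (33 + 104/3)**2 = (203/3)**2 = 41209/9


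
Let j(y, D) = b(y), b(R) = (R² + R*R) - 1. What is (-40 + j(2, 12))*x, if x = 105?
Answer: -3465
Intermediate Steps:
b(R) = -1 + 2*R² (b(R) = (R² + R²) - 1 = 2*R² - 1 = -1 + 2*R²)
j(y, D) = -1 + 2*y²
(-40 + j(2, 12))*x = (-40 + (-1 + 2*2²))*105 = (-40 + (-1 + 2*4))*105 = (-40 + (-1 + 8))*105 = (-40 + 7)*105 = -33*105 = -3465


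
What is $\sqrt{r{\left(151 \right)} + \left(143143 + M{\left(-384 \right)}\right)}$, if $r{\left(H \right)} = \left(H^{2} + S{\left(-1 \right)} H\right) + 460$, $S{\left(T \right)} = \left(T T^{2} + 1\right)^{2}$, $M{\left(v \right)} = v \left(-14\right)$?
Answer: $2 \sqrt{42945} \approx 414.46$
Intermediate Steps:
$M{\left(v \right)} = - 14 v$
$S{\left(T \right)} = \left(1 + T^{3}\right)^{2}$ ($S{\left(T \right)} = \left(T^{3} + 1\right)^{2} = \left(1 + T^{3}\right)^{2}$)
$r{\left(H \right)} = 460 + H^{2}$ ($r{\left(H \right)} = \left(H^{2} + \left(1 + \left(-1\right)^{3}\right)^{2} H\right) + 460 = \left(H^{2} + \left(1 - 1\right)^{2} H\right) + 460 = \left(H^{2} + 0^{2} H\right) + 460 = \left(H^{2} + 0 H\right) + 460 = \left(H^{2} + 0\right) + 460 = H^{2} + 460 = 460 + H^{2}$)
$\sqrt{r{\left(151 \right)} + \left(143143 + M{\left(-384 \right)}\right)} = \sqrt{\left(460 + 151^{2}\right) + \left(143143 - -5376\right)} = \sqrt{\left(460 + 22801\right) + \left(143143 + 5376\right)} = \sqrt{23261 + 148519} = \sqrt{171780} = 2 \sqrt{42945}$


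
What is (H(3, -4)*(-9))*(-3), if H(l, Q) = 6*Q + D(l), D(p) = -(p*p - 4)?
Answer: -783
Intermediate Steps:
D(p) = 4 - p² (D(p) = -(p² - 4) = -(-4 + p²) = 4 - p²)
H(l, Q) = 4 - l² + 6*Q (H(l, Q) = 6*Q + (4 - l²) = 4 - l² + 6*Q)
(H(3, -4)*(-9))*(-3) = ((4 - 1*3² + 6*(-4))*(-9))*(-3) = ((4 - 1*9 - 24)*(-9))*(-3) = ((4 - 9 - 24)*(-9))*(-3) = -29*(-9)*(-3) = 261*(-3) = -783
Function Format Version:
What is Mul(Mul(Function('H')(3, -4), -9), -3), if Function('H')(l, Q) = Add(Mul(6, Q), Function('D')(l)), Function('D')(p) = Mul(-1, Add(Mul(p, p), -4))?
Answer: -783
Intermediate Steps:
Function('D')(p) = Add(4, Mul(-1, Pow(p, 2))) (Function('D')(p) = Mul(-1, Add(Pow(p, 2), -4)) = Mul(-1, Add(-4, Pow(p, 2))) = Add(4, Mul(-1, Pow(p, 2))))
Function('H')(l, Q) = Add(4, Mul(-1, Pow(l, 2)), Mul(6, Q)) (Function('H')(l, Q) = Add(Mul(6, Q), Add(4, Mul(-1, Pow(l, 2)))) = Add(4, Mul(-1, Pow(l, 2)), Mul(6, Q)))
Mul(Mul(Function('H')(3, -4), -9), -3) = Mul(Mul(Add(4, Mul(-1, Pow(3, 2)), Mul(6, -4)), -9), -3) = Mul(Mul(Add(4, Mul(-1, 9), -24), -9), -3) = Mul(Mul(Add(4, -9, -24), -9), -3) = Mul(Mul(-29, -9), -3) = Mul(261, -3) = -783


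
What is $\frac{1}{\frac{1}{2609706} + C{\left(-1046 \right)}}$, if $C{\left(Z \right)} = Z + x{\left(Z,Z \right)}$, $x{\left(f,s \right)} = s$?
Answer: $- \frac{2609706}{5459504951} \approx -0.00047801$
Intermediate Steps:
$C{\left(Z \right)} = 2 Z$ ($C{\left(Z \right)} = Z + Z = 2 Z$)
$\frac{1}{\frac{1}{2609706} + C{\left(-1046 \right)}} = \frac{1}{\frac{1}{2609706} + 2 \left(-1046\right)} = \frac{1}{\frac{1}{2609706} - 2092} = \frac{1}{- \frac{5459504951}{2609706}} = - \frac{2609706}{5459504951}$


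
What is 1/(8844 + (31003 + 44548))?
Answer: 1/84395 ≈ 1.1849e-5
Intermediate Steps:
1/(8844 + (31003 + 44548)) = 1/(8844 + 75551) = 1/84395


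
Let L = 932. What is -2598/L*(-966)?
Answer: 627417/233 ≈ 2692.8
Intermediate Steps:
-2598/L*(-966) = -2598/932*(-966) = -2598*1/932*(-966) = -1299/466*(-966) = 627417/233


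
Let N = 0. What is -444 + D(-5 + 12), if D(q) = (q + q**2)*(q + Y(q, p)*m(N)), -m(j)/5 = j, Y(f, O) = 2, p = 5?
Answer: -52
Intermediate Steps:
m(j) = -5*j
D(q) = q*(q + q**2) (D(q) = (q + q**2)*(q + 2*(-5*0)) = (q + q**2)*(q + 2*0) = (q + q**2)*(q + 0) = (q + q**2)*q = q*(q + q**2))
-444 + D(-5 + 12) = -444 + (-5 + 12)**2*(1 + (-5 + 12)) = -444 + 7**2*(1 + 7) = -444 + 49*8 = -444 + 392 = -52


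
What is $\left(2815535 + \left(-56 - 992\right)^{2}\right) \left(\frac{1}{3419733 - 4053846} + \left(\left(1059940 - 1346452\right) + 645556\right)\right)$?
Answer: $\frac{99009023561016741}{70457} \approx 1.4052 \cdot 10^{12}$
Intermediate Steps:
$\left(2815535 + \left(-56 - 992\right)^{2}\right) \left(\frac{1}{3419733 - 4053846} + \left(\left(1059940 - 1346452\right) + 645556\right)\right) = \left(2815535 + \left(-1048\right)^{2}\right) \left(\frac{1}{-634113} + \left(-286512 + 645556\right)\right) = \left(2815535 + 1098304\right) \left(- \frac{1}{634113} + 359044\right) = 3913839 \cdot \frac{227674467971}{634113} = \frac{99009023561016741}{70457}$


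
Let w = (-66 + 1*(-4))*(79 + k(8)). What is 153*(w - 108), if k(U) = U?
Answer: -948294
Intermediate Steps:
w = -6090 (w = (-66 + 1*(-4))*(79 + 8) = (-66 - 4)*87 = -70*87 = -6090)
153*(w - 108) = 153*(-6090 - 108) = 153*(-6198) = -948294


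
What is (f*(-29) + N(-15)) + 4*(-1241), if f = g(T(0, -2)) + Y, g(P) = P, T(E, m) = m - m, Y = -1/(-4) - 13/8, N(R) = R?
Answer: -39513/8 ≈ -4939.1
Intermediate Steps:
Y = -11/8 (Y = -1*(-1/4) - 13*1/8 = 1/4 - 13/8 = -11/8 ≈ -1.3750)
T(E, m) = 0
f = -11/8 (f = 0 - 11/8 = -11/8 ≈ -1.3750)
(f*(-29) + N(-15)) + 4*(-1241) = (-11/8*(-29) - 15) + 4*(-1241) = (319/8 - 15) - 4964 = 199/8 - 4964 = -39513/8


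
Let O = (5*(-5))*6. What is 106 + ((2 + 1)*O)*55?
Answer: -24644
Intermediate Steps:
O = -150 (O = -25*6 = -150)
106 + ((2 + 1)*O)*55 = 106 + ((2 + 1)*(-150))*55 = 106 + (3*(-150))*55 = 106 - 450*55 = 106 - 24750 = -24644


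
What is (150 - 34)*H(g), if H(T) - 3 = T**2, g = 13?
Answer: 19952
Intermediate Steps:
H(T) = 3 + T**2
(150 - 34)*H(g) = (150 - 34)*(3 + 13**2) = 116*(3 + 169) = 116*172 = 19952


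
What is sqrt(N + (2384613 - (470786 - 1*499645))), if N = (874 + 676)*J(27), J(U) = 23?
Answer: sqrt(2449122) ≈ 1565.0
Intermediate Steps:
N = 35650 (N = (874 + 676)*23 = 1550*23 = 35650)
sqrt(N + (2384613 - (470786 - 1*499645))) = sqrt(35650 + (2384613 - (470786 - 1*499645))) = sqrt(35650 + (2384613 - (470786 - 499645))) = sqrt(35650 + (2384613 - 1*(-28859))) = sqrt(35650 + (2384613 + 28859)) = sqrt(35650 + 2413472) = sqrt(2449122)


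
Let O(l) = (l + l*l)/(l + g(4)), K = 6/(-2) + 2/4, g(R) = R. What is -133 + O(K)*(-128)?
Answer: -453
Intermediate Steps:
K = -5/2 (K = 6*(-½) + 2*(¼) = -3 + ½ = -5/2 ≈ -2.5000)
O(l) = (l + l²)/(4 + l) (O(l) = (l + l*l)/(l + 4) = (l + l²)/(4 + l))
-133 + O(K)*(-128) = -133 - 5*(1 - 5/2)/(2*(4 - 5/2))*(-128) = -133 - 5/2*(-3/2)/3/2*(-128) = -133 - 5/2*⅔*(-3/2)*(-128) = -133 + (5/2)*(-128) = -133 - 320 = -453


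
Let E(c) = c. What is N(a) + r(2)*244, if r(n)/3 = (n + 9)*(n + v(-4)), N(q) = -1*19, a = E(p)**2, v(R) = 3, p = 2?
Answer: 40241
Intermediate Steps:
a = 4 (a = 2**2 = 4)
N(q) = -19
r(n) = 3*(3 + n)*(9 + n) (r(n) = 3*((n + 9)*(n + 3)) = 3*((9 + n)*(3 + n)) = 3*((3 + n)*(9 + n)) = 3*(3 + n)*(9 + n))
N(a) + r(2)*244 = -19 + (81 + 3*2**2 + 36*2)*244 = -19 + (81 + 3*4 + 72)*244 = -19 + (81 + 12 + 72)*244 = -19 + 165*244 = -19 + 40260 = 40241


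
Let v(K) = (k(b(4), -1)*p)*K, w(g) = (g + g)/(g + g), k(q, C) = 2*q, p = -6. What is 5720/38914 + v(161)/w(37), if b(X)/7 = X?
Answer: -1052543012/19457 ≈ -54096.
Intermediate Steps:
b(X) = 7*X
w(g) = 1 (w(g) = (2*g)/((2*g)) = (2*g)*(1/(2*g)) = 1)
v(K) = -336*K (v(K) = ((2*(7*4))*(-6))*K = ((2*28)*(-6))*K = (56*(-6))*K = -336*K)
5720/38914 + v(161)/w(37) = 5720/38914 - 336*161/1 = 5720*(1/38914) - 54096*1 = 2860/19457 - 54096 = -1052543012/19457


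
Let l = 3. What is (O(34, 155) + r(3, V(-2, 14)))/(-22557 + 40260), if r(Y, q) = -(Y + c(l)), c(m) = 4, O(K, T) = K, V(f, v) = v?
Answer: 3/1967 ≈ 0.0015252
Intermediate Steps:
r(Y, q) = -4 - Y (r(Y, q) = -(Y + 4) = -(4 + Y) = -4 - Y)
(O(34, 155) + r(3, V(-2, 14)))/(-22557 + 40260) = (34 + (-4 - 1*3))/(-22557 + 40260) = (34 + (-4 - 3))/17703 = (34 - 7)*(1/17703) = 27*(1/17703) = 3/1967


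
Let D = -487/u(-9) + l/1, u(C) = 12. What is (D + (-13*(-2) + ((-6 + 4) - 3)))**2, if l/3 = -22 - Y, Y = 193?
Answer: 63600625/144 ≈ 4.4167e+5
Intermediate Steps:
l = -645 (l = 3*(-22 - 1*193) = 3*(-22 - 193) = 3*(-215) = -645)
D = -8227/12 (D = -487/12 - 645/1 = -487*1/12 - 645*1 = -487/12 - 645 = -8227/12 ≈ -685.58)
(D + (-13*(-2) + ((-6 + 4) - 3)))**2 = (-8227/12 + (-13*(-2) + ((-6 + 4) - 3)))**2 = (-8227/12 + (26 + (-2 - 3)))**2 = (-8227/12 + (26 - 5))**2 = (-8227/12 + 21)**2 = (-7975/12)**2 = 63600625/144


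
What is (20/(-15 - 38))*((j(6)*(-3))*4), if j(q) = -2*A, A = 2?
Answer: -960/53 ≈ -18.113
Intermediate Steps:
j(q) = -4 (j(q) = -2*2 = -4)
(20/(-15 - 38))*((j(6)*(-3))*4) = (20/(-15 - 38))*(-4*(-3)*4) = (20/(-53))*(12*4) = (20*(-1/53))*48 = -20/53*48 = -960/53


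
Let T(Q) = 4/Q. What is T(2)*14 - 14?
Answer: 14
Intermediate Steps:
T(2)*14 - 14 = (4/2)*14 - 14 = (4*(½))*14 - 14 = 2*14 - 14 = 28 - 14 = 14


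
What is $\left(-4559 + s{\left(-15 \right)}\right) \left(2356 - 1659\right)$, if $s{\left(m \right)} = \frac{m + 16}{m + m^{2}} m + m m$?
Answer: $- \frac{42291869}{14} \approx -3.0208 \cdot 10^{6}$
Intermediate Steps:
$s{\left(m \right)} = m^{2} + \frac{m \left(16 + m\right)}{m + m^{2}}$ ($s{\left(m \right)} = \frac{16 + m}{m + m^{2}} m + m^{2} = \frac{m \left(16 + m\right)}{m + m^{2}} + m^{2} = m^{2} + \frac{m \left(16 + m\right)}{m + m^{2}}$)
$\left(-4559 + s{\left(-15 \right)}\right) \left(2356 - 1659\right) = \left(-4559 + \frac{16 - 15 + \left(-15\right)^{2} + \left(-15\right)^{3}}{1 - 15}\right) \left(2356 - 1659\right) = \left(-4559 + \frac{16 - 15 + 225 - 3375}{-14}\right) 697 = \left(-4559 - - \frac{3149}{14}\right) 697 = \left(-4559 + \frac{3149}{14}\right) 697 = \left(- \frac{60677}{14}\right) 697 = - \frac{42291869}{14}$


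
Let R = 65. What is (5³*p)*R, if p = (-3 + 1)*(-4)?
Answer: 65000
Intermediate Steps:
p = 8 (p = -2*(-4) = 8)
(5³*p)*R = (5³*8)*65 = (125*8)*65 = 1000*65 = 65000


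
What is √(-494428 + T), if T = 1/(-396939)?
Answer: I*√77902357366411527/396939 ≈ 703.16*I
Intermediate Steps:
T = -1/396939 ≈ -2.5193e-6
√(-494428 + T) = √(-494428 - 1/396939) = √(-196257755893/396939) = I*√77902357366411527/396939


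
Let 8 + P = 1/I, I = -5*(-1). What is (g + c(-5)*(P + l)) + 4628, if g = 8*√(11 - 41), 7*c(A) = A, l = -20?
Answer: 32535/7 + 8*I*√30 ≈ 4647.9 + 43.818*I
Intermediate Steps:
I = 5
c(A) = A/7
P = -39/5 (P = -8 + 1/5 = -8 + ⅕ = -39/5 ≈ -7.8000)
g = 8*I*√30 (g = 8*√(-30) = 8*(I*√30) = 8*I*√30 ≈ 43.818*I)
(g + c(-5)*(P + l)) + 4628 = (8*I*√30 + ((⅐)*(-5))*(-39/5 - 20)) + 4628 = (8*I*√30 - 5/7*(-139/5)) + 4628 = (8*I*√30 + 139/7) + 4628 = (139/7 + 8*I*√30) + 4628 = 32535/7 + 8*I*√30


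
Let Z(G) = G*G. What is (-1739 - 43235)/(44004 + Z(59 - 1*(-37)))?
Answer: -22487/26610 ≈ -0.84506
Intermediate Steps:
Z(G) = G²
(-1739 - 43235)/(44004 + Z(59 - 1*(-37))) = (-1739 - 43235)/(44004 + (59 - 1*(-37))²) = -44974/(44004 + (59 + 37)²) = -44974/(44004 + 96²) = -44974/(44004 + 9216) = -44974/53220 = -44974*1/53220 = -22487/26610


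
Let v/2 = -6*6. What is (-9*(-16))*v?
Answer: -10368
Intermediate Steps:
v = -72 (v = 2*(-6*6) = 2*(-36) = -72)
(-9*(-16))*v = -9*(-16)*(-72) = 144*(-72) = -10368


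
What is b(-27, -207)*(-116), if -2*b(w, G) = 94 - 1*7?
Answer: 5046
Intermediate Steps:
b(w, G) = -87/2 (b(w, G) = -(94 - 1*7)/2 = -(94 - 7)/2 = -½*87 = -87/2)
b(-27, -207)*(-116) = -87/2*(-116) = 5046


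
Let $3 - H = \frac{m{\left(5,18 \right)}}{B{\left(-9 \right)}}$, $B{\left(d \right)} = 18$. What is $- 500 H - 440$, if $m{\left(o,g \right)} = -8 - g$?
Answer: $- \frac{23960}{9} \approx -2662.2$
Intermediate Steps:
$H = \frac{40}{9}$ ($H = 3 - \frac{-8 - 18}{18} = 3 - \left(-8 - 18\right) \frac{1}{18} = 3 - \left(-26\right) \frac{1}{18} = 3 - - \frac{13}{9} = 3 + \frac{13}{9} = \frac{40}{9} \approx 4.4444$)
$- 500 H - 440 = \left(-500\right) \frac{40}{9} - 440 = - \frac{20000}{9} - 440 = - \frac{23960}{9}$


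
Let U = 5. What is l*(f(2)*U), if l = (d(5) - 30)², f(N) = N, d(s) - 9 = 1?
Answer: 4000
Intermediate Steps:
d(s) = 10 (d(s) = 9 + 1 = 10)
l = 400 (l = (10 - 30)² = (-20)² = 400)
l*(f(2)*U) = 400*(2*5) = 400*10 = 4000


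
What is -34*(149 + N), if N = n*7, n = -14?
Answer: -1734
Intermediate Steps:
N = -98 (N = -14*7 = -98)
-34*(149 + N) = -34*(149 - 98) = -34*51 = -1734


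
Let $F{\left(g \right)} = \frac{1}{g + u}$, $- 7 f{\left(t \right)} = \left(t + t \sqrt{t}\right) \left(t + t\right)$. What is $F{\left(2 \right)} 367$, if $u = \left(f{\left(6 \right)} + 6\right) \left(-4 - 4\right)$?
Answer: $- \frac{326263}{963070} + \frac{369936 \sqrt{6}}{481535} \approx 1.543$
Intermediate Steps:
$f{\left(t \right)} = - \frac{2 t \left(t + t^{\frac{3}{2}}\right)}{7}$ ($f{\left(t \right)} = - \frac{\left(t + t \sqrt{t}\right) \left(t + t\right)}{7} = - \frac{\left(t + t^{\frac{3}{2}}\right) 2 t}{7} = - \frac{2 t \left(t + t^{\frac{3}{2}}\right)}{7}$)
$u = \frac{240}{7} + \frac{576 \sqrt{6}}{7}$ ($u = \left(\left(- \frac{2 \cdot 6^{2}}{7} - \frac{2 \cdot 6^{\frac{5}{2}}}{7}\right) + 6\right) \left(-4 - 4\right) = \left(\left(\left(- \frac{2}{7}\right) 36 - \frac{2 \cdot 36 \sqrt{6}}{7}\right) + 6\right) \left(-8\right) = \left(\left(- \frac{72}{7} - \frac{72 \sqrt{6}}{7}\right) + 6\right) \left(-8\right) = \left(- \frac{30}{7} - \frac{72 \sqrt{6}}{7}\right) \left(-8\right) = \frac{240}{7} + \frac{576 \sqrt{6}}{7} \approx 235.84$)
$F{\left(g \right)} = \frac{1}{\frac{240}{7} + g + \frac{576 \sqrt{6}}{7}}$ ($F{\left(g \right)} = \frac{1}{g + \left(\frac{240}{7} + \frac{576 \sqrt{6}}{7}\right)} = \frac{1}{\frac{240}{7} + g + \frac{576 \sqrt{6}}{7}}$)
$F{\left(2 \right)} 367 = \frac{7}{240 + 7 \cdot 2 + 576 \sqrt{6}} \cdot 367 = \frac{7}{240 + 14 + 576 \sqrt{6}} \cdot 367 = \frac{7}{254 + 576 \sqrt{6}} \cdot 367 = \frac{2569}{254 + 576 \sqrt{6}}$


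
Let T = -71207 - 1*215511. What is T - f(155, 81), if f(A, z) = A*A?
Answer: -310743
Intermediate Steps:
f(A, z) = A²
T = -286718 (T = -71207 - 215511 = -286718)
T - f(155, 81) = -286718 - 1*155² = -286718 - 1*24025 = -286718 - 24025 = -310743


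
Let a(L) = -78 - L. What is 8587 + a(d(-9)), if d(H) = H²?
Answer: 8428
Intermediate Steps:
8587 + a(d(-9)) = 8587 + (-78 - 1*(-9)²) = 8587 + (-78 - 1*81) = 8587 + (-78 - 81) = 8587 - 159 = 8428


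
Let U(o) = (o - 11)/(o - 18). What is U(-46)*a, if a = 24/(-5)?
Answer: -171/40 ≈ -4.2750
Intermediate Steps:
a = -24/5 (a = 24*(-⅕) = -24/5 ≈ -4.8000)
U(o) = (-11 + o)/(-18 + o)
U(-46)*a = ((-11 - 46)/(-18 - 46))*(-24/5) = (-57/(-64))*(-24/5) = -1/64*(-57)*(-24/5) = (57/64)*(-24/5) = -171/40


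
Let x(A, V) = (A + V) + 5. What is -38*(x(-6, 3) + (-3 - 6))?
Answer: 266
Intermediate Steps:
x(A, V) = 5 + A + V
-38*(x(-6, 3) + (-3 - 6)) = -38*((5 - 6 + 3) + (-3 - 6)) = -38*(2 - 9) = -38*(-7) = 266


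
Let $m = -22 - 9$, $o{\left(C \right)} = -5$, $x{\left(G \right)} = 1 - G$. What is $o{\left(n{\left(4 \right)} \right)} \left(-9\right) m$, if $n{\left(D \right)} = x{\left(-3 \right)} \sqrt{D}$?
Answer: $-1395$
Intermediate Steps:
$n{\left(D \right)} = 4 \sqrt{D}$ ($n{\left(D \right)} = \left(1 - -3\right) \sqrt{D} = \left(1 + 3\right) \sqrt{D} = 4 \sqrt{D}$)
$m = -31$
$o{\left(n{\left(4 \right)} \right)} \left(-9\right) m = \left(-5\right) \left(-9\right) \left(-31\right) = 45 \left(-31\right) = -1395$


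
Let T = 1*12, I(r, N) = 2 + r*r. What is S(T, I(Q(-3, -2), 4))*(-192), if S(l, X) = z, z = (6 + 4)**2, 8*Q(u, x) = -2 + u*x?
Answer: -19200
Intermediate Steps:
Q(u, x) = -1/4 + u*x/8 (Q(u, x) = (-2 + u*x)/8 = -1/4 + u*x/8)
z = 100 (z = 10**2 = 100)
I(r, N) = 2 + r**2
T = 12
S(l, X) = 100
S(T, I(Q(-3, -2), 4))*(-192) = 100*(-192) = -19200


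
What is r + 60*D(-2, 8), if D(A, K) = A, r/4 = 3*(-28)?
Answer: -456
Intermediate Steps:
r = -336 (r = 4*(3*(-28)) = 4*(-84) = -336)
r + 60*D(-2, 8) = -336 + 60*(-2) = -336 - 120 = -456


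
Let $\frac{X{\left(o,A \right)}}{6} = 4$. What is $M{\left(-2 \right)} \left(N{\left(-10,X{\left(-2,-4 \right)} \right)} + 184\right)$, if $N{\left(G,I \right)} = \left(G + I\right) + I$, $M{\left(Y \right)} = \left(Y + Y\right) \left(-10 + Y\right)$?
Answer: $10656$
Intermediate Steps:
$X{\left(o,A \right)} = 24$ ($X{\left(o,A \right)} = 6 \cdot 4 = 24$)
$M{\left(Y \right)} = 2 Y \left(-10 + Y\right)$
$N{\left(G,I \right)} = G + 2 I$
$M{\left(-2 \right)} \left(N{\left(-10,X{\left(-2,-4 \right)} \right)} + 184\right) = 2 \left(-2\right) \left(-10 - 2\right) \left(\left(-10 + 2 \cdot 24\right) + 184\right) = 2 \left(-2\right) \left(-12\right) \left(\left(-10 + 48\right) + 184\right) = 48 \left(38 + 184\right) = 48 \cdot 222 = 10656$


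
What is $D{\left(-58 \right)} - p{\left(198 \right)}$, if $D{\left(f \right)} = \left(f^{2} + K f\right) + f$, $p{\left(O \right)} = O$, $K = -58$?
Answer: $6472$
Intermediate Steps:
$D{\left(f \right)} = f^{2} - 57 f$ ($D{\left(f \right)} = \left(f^{2} - 58 f\right) + f = f^{2} - 57 f$)
$D{\left(-58 \right)} - p{\left(198 \right)} = - 58 \left(-57 - 58\right) - 198 = \left(-58\right) \left(-115\right) - 198 = 6670 - 198 = 6472$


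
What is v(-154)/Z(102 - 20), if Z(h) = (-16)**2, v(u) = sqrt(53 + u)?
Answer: I*sqrt(101)/256 ≈ 0.039257*I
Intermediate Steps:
Z(h) = 256
v(-154)/Z(102 - 20) = sqrt(53 - 154)/256 = sqrt(-101)*(1/256) = (I*sqrt(101))*(1/256) = I*sqrt(101)/256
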